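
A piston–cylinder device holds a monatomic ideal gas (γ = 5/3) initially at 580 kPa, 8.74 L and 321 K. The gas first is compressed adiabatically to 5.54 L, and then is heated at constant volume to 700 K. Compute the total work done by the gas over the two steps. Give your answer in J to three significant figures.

W_total ≈ -2700 J

Step 1 (adiabatic): W = (P₁V₁ − P₂V₂)/(γ−1) = (5069 − 6870)/0.667 = -2701 J.
Step 2 (isochoric): W = 0 (constant volume).
W_total = -2701 + 0 = -2701 J.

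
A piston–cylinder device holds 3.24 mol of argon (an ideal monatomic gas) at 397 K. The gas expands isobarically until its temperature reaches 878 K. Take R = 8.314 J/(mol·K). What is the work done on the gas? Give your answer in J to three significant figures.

W ≈ -13000 J

Isobaric: W = P ΔV = nR ΔT.
W = (3.24)(8.314)(878 − 397) = 12957 J.
Work on gas = −W_by = -12957 J.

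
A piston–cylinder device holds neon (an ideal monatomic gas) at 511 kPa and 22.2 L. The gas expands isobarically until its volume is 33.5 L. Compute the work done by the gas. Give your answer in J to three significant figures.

W ≈ 5770 J

Isobaric: W = P ΔV.
W = (511 kPa)(33.5 − 22.2 L) = (511)(11.3) = 5774 J.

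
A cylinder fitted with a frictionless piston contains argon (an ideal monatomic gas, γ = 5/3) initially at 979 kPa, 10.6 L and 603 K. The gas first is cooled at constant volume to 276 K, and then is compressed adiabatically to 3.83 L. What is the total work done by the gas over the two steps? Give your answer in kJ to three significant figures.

Step 1 (isochoric): W = 0 (constant volume).
After step 1: P = 448.1 kPa (V unchanged).
Step 2 (adiabatic): W = (P₁V₁ − P₂V₂)/(γ−1) = (4750 − 9363)/0.667 = -6920 J.
W_total = 0 − 6920 = -6920 J.

W_total ≈ -6.92 kJ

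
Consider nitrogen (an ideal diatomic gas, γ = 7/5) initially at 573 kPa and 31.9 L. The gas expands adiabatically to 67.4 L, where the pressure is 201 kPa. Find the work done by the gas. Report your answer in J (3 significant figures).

W ≈ 11800 J

Adiabatic: W = (P₁V₁ − P₂V₂)/(γ − 1) with γ = 7/5.
P₁V₁ = 18279 J, P₂V₂ = 13547 J.
W = (18279 − 13547) / 0.4 = 11828 J.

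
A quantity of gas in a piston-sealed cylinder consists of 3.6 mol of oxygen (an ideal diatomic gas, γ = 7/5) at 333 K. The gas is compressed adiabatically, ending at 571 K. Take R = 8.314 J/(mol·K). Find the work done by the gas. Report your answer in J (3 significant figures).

W ≈ -17800 J

Adiabatic ⇒ Q = 0, so W_by = −ΔU = nCᵥ(T₁ − T₂).
Cᵥ = 5R/2 = 20.79 J/(mol·K).
W = (3.6)(20.79)(333 − 571) = -17809 J.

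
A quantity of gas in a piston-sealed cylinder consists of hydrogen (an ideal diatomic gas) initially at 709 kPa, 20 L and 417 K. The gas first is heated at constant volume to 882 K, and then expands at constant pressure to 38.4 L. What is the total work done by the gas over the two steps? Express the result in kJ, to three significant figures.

Step 1 (isochoric): W = 0 (constant volume).
After step 1: P = 1500 kPa (V unchanged).
Step 2 (isobaric): W = PΔV = (1500 kPa)(38.4 − 20 L) = 27593 J.
W_total = 0 + 27593 = 27593 J.

W_total ≈ 27.6 kJ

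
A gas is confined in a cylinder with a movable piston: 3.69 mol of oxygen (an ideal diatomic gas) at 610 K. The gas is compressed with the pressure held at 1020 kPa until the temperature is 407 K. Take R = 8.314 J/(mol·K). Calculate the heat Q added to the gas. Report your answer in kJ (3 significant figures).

Q ≈ -21.8 kJ

Isobaric: W = nRΔT = (3.69)(8.314)(-203) = -6228 J.
ΔU = nCᵥΔT with Cᵥ = 5R/2: ΔU = (3.69)(20.79)(-203) = -15569 J.
Q = ΔU + W = -15569 − 6228 = -21797 J.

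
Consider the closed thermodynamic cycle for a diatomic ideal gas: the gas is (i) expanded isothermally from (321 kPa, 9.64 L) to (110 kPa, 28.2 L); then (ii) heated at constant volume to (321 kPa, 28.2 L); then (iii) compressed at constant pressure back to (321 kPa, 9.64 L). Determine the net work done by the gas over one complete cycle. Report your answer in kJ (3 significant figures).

Leg (i): W = PᵢVᵢ ln(V_f/Vᵢ) = (3094) ln(28.2/9.64) = 3322 J.
Leg (ii): W = 0.
Leg (iii): W = PΔV = (321)(9.64 − 28.2) = -5958 J.
W_net = 3322 − 5958 = -2636 J.

W_net ≈ -2.64 kJ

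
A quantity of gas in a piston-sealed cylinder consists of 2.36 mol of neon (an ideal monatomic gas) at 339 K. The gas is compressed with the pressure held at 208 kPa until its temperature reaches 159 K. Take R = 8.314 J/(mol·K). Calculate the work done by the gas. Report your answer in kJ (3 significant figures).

Isobaric: W = P ΔV = nR ΔT.
W = (2.36)(8.314)(159 − 339) = -3532 J.

W ≈ -3.53 kJ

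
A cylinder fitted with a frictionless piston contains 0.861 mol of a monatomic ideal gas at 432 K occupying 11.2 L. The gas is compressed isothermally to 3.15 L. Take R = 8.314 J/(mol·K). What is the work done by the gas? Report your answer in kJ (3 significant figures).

W ≈ -3.92 kJ

Isothermal: W = nRT ln(V₂/V₁).
W = (0.861)(8.314)(432) × ln(3.15/11.2)
  = 3092 × -1.269
W_by_gas = -3923 J.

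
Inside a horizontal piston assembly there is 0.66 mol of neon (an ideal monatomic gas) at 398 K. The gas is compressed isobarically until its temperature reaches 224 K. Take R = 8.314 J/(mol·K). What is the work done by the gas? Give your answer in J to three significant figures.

W ≈ -955 J

Isobaric: W = P ΔV = nR ΔT.
W = (0.66)(8.314)(224 − 398) = -954.8 J.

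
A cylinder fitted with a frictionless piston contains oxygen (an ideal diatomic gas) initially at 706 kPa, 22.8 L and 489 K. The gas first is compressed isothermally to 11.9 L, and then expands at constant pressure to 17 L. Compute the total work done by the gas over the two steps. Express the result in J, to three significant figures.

Step 1 (isothermal): W = P₁V₁ ln(V₂/V₁) = (16097) ln(11.9/22.8) = -10466 J.
After step 1: P = 1353 kPa, V = 11.9 L, T = 489 K.
Step 2 (isobaric): W = PΔV = (1353 kPa)(17 − 11.9 L) = 6899 J.
W_total = -10466 + 6899 = -3568 J.

W_total ≈ -3570 J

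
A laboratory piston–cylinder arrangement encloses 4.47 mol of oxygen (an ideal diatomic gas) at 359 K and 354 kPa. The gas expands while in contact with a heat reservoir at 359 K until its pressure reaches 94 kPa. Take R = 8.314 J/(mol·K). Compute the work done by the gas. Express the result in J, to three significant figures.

W ≈ 17700 J

Isothermal process: W = nRT ln(V₂/V₁) = nRT ln(P₁/P₂).
W = (4.47)(8.314)(359) × ln(354/94)
  = 13342 × ln(3.766) = 13342 × 1.326
W_by_gas = 17691 J.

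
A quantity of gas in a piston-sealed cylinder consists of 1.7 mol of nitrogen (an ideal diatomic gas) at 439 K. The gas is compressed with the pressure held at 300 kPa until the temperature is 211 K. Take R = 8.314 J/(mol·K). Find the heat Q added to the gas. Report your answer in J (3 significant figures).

Q ≈ -11300 J

Isobaric: W = nRΔT = (1.7)(8.314)(-228) = -3223 J.
ΔU = nCᵥΔT with Cᵥ = 5R/2: ΔU = (1.7)(20.79)(-228) = -8056 J.
Q = ΔU + W = -8056 − 3223 = -11279 J.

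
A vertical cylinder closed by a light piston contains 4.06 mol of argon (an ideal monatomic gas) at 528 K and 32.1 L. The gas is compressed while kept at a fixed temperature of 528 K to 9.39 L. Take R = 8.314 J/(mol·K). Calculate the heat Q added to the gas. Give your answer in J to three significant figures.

Q ≈ -21900 J

Isothermal ⇒ ΔU = 0, so Q = W = nRT ln(V₂/V₁).
Q = (4.06)(8.314)(528) ln(9.39/32.1) = 17823 × -1.229 = -21908 J.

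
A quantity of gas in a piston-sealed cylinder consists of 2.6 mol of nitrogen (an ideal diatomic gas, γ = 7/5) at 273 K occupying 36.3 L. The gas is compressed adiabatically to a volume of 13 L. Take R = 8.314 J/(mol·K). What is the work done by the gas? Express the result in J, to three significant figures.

Adiabatic: TV^(γ−1) = const with γ = 7/5.
T₂ = T₁ (V₁/V₂)^(γ−1) = 273 × (36.3/13)^0.4 = 273 × 1.508 = 411.7 K.
W_by = nCᵥ(T₁ − T₂) = (2.6)(20.79)(273 − 411.7) = -7494 J.

W ≈ -7490 J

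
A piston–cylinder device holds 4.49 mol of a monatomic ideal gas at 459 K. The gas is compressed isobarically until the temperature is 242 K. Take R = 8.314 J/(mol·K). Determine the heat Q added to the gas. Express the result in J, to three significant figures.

Q ≈ -20300 J

Isobaric: W = nRΔT = (4.49)(8.314)(-217) = -8101 J.
ΔU = nCᵥΔT with Cᵥ = 3R/2: ΔU = (4.49)(12.47)(-217) = -12151 J.
Q = ΔU + W = -12151 − 8101 = -20251 J.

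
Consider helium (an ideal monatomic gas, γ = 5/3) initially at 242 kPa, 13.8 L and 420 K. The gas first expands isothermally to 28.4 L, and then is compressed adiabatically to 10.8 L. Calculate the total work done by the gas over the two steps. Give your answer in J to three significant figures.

Step 1 (isothermal): W = P₁V₁ ln(V₂/V₁) = (3340) ln(28.4/13.8) = 2410 J.
After step 1: P = 117.6 kPa, V = 28.4 L, T = 420 K.
Step 2 (adiabatic): W = (P₁V₁ − P₂V₂)/(γ−1) = (3340 − 6362)/0.667 = -4534 J.
W_total = 2410 − 4534 = -2124 J.

W_total ≈ -2120 J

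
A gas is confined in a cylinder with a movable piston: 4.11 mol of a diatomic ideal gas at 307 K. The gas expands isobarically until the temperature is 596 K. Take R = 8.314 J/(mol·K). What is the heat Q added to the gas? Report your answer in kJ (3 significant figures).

Q ≈ 34.6 kJ

Isobaric: W = nRΔT = (4.11)(8.314)(289) = 9875 J.
ΔU = nCᵥΔT with Cᵥ = 5R/2: ΔU = (4.11)(20.79)(289) = 24688 J.
Q = ΔU + W = 24688 + 9875 = 34564 J.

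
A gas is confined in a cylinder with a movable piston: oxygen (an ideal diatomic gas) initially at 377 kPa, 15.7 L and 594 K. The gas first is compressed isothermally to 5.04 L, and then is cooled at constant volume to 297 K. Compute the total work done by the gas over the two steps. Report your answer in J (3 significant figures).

W_total ≈ -6730 J

Step 1 (isothermal): W = P₁V₁ ln(V₂/V₁) = (5919) ln(5.04/15.7) = -6725 J.
Step 2 (isochoric): W = 0 (constant volume).
W_total = -6725 + 0 = -6725 J.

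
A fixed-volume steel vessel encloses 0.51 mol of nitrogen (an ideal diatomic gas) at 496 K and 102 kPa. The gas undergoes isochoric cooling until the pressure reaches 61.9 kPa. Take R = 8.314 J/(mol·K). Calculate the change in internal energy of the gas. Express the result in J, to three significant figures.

ΔU ≈ -2070 J

Constant volume ⇒ W = 0, so Q = ΔU = nCᵥΔT with Cᵥ = 5R/2 = 20.79 J/(mol·K).
At constant V, T₂/T₁ = P₂/P₁ ⇒ ΔT = T₁(P₂/P₁ − 1) = 496·(61.9/102 − 1) = -195 K.
ΔU = (0.51)(20.79)(-195) = -2067 J.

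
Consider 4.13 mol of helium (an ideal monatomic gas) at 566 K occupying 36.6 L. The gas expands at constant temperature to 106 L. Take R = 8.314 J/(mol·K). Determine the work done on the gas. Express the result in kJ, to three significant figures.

Isothermal: W = nRT ln(V₂/V₁).
W = (4.13)(8.314)(566) × ln(106/36.6)
  = 19435 × 1.063
W_by_gas = 20667 J; work on gas = −W_by = -20667 J.

W ≈ -20.7 kJ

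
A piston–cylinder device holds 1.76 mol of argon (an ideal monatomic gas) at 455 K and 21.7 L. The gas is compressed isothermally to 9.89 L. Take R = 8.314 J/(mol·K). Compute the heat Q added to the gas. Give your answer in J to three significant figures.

Isothermal ⇒ ΔU = 0, so Q = W = nRT ln(V₂/V₁).
Q = (1.76)(8.314)(455) ln(9.89/21.7) = 6658 × -0.7858 = -5232 J.

Q ≈ -5230 J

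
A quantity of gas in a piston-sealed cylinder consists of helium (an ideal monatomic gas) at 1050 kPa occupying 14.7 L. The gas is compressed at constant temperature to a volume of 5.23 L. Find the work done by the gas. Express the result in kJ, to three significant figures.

Isothermal: W = nRT ln(V₂/V₁) = P₁V₁ ln(V₂/V₁).
P₁V₁ = (1050 kPa)(14.7 L) = 15435 J.
W = 15435 × ln(5.23/14.7) = 15435 × -1.033
W_by_gas = -15951 J.

W ≈ -16.0 kJ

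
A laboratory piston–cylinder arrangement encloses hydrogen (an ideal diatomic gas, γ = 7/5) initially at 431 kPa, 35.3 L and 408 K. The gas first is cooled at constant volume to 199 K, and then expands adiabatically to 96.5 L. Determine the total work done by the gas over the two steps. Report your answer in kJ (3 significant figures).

W_total ≈ 6.14 kJ

Step 1 (isochoric): W = 0 (constant volume).
After step 1: P = 210.2 kPa (V unchanged).
Step 2 (adiabatic): W = (P₁V₁ − P₂V₂)/(γ−1) = (7421 − 4963)/0.4 = 6144 J.
W_total = 0 + 6144 = 6144 J.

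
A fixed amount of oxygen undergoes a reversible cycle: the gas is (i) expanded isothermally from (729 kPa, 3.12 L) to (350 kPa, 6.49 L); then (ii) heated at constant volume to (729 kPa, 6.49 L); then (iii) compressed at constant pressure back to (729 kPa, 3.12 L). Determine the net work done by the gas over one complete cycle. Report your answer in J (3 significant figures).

Leg (i): W = PᵢVᵢ ln(V_f/Vᵢ) = (2274) ln(6.49/3.12) = 1666 J.
Leg (ii): W = 0.
Leg (iii): W = PΔV = (729)(3.12 − 6.49) = -2457 J.
W_net = 1666 − 2457 = -790.8 J.

W_net ≈ -791 J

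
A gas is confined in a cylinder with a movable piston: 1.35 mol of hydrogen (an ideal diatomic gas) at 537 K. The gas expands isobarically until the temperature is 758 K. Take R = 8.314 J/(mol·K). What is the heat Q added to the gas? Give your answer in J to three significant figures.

Q ≈ 8680 J

Isobaric: W = nRΔT = (1.35)(8.314)(221) = 2480 J.
ΔU = nCᵥΔT with Cᵥ = 5R/2: ΔU = (1.35)(20.79)(221) = 6201 J.
Q = ΔU + W = 6201 + 2480 = 8682 J.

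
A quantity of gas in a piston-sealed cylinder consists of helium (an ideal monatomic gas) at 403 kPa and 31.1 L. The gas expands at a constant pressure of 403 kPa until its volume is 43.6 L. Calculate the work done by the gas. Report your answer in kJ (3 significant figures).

Isobaric: W = P ΔV.
W = (403 kPa)(43.6 − 31.1 L) = (403)(12.5) = 5038 J.

W ≈ 5.04 kJ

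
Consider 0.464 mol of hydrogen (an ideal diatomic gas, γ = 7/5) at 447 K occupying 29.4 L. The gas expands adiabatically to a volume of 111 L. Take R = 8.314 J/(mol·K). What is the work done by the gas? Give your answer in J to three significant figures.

Adiabatic: TV^(γ−1) = const with γ = 7/5.
T₂ = T₁ (V₁/V₂)^(γ−1) = 447 × (29.4/111)^0.4 = 447 × 0.5878 = 262.7 K.
W_by = nCᵥ(T₁ − T₂) = (0.464)(20.79)(447 − 262.7) = 1777 J.

W ≈ 1780 J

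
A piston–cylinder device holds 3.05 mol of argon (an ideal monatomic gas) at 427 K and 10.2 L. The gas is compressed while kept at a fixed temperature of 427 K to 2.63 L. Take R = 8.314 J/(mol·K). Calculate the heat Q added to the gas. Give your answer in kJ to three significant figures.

Q ≈ -14.7 kJ

Isothermal ⇒ ΔU = 0, so Q = W = nRT ln(V₂/V₁).
Q = (3.05)(8.314)(427) ln(2.63/10.2) = 10828 × -1.355 = -14676 J.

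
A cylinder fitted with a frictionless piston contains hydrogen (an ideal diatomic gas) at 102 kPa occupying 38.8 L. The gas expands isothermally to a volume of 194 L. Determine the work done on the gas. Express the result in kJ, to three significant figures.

W ≈ -6.37 kJ

Isothermal: W = nRT ln(V₂/V₁) = P₁V₁ ln(V₂/V₁).
P₁V₁ = (102 kPa)(38.8 L) = 3958 J.
W = 3958 × ln(194/38.8) = 3958 × 1.609
W_by_gas = 6370 J; work on gas = −W_by = -6370 J.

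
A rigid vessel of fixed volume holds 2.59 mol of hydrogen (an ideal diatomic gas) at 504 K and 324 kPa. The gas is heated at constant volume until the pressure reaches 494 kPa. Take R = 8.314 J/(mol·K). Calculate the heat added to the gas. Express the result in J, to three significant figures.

Constant volume ⇒ W = 0, so Q = ΔU = nCᵥΔT with Cᵥ = 5R/2 = 20.79 J/(mol·K).
At constant V, T₂/T₁ = P₂/P₁ ⇒ ΔT = T₁(P₂/P₁ − 1) = 504·(494/324 − 1) = 264.4 K.
ΔU = (2.59)(20.79)(264.4) = 14236 J.

Q ≈ 14200 J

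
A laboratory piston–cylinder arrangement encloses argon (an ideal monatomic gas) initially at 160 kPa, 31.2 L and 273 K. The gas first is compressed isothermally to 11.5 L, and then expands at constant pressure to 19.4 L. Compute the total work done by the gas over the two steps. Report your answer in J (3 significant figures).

W_total ≈ -1550 J

Step 1 (isothermal): W = P₁V₁ ln(V₂/V₁) = (4992) ln(11.5/31.2) = -4982 J.
After step 1: P = 434.1 kPa, V = 11.5 L, T = 273 K.
Step 2 (isobaric): W = PΔV = (434.1 kPa)(19.4 − 11.5 L) = 3429 J.
W_total = -4982 + 3429 = -1553 J.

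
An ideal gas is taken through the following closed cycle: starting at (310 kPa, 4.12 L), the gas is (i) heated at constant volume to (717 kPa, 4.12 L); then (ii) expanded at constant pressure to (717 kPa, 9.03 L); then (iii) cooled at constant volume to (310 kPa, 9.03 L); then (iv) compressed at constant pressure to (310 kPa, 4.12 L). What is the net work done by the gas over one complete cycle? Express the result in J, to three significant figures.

Constant-volume legs do no work.
W(ii) = (717)(9.03 − 4.12) = 3520 J; W(iv) = (310)(4.12 − 9.03) = -1522 J.
W_net = 3520 − 1522 = 1998 J (the clockwise enclosed area).

W_net ≈ 2000 J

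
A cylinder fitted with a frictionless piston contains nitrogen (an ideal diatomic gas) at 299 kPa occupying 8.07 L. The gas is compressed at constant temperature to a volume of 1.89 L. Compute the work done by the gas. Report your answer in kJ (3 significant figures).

W ≈ -3.50 kJ

Isothermal: W = nRT ln(V₂/V₁) = P₁V₁ ln(V₂/V₁).
P₁V₁ = (299 kPa)(8.07 L) = 2413 J.
W = 2413 × ln(1.89/8.07) = 2413 × -1.452
W_by_gas = -3503 J.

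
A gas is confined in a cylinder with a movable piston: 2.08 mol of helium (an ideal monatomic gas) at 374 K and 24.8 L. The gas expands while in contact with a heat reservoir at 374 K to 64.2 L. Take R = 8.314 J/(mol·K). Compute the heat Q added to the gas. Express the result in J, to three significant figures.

Isothermal ⇒ ΔU = 0, so Q = W = nRT ln(V₂/V₁).
Q = (2.08)(8.314)(374) ln(64.2/24.8) = 6468 × 0.9512 = 6152 J.

Q ≈ 6150 J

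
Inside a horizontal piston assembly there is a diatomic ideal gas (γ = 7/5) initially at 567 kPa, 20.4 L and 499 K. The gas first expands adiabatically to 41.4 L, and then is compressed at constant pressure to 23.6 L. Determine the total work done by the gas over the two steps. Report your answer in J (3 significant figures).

W_total ≈ 3380 J

Step 1 (adiabatic): W = (P₁V₁ − P₂V₂)/(γ−1) = (11567 − 8715)/0.4 = 7130 J.
After step 1: P = 210.5 kPa, V = 41.4 L, T = 376 K.
Step 2 (isobaric): W = PΔV = (210.5 kPa)(23.6 − 41.4 L) = -3747 J.
W_total = 7130 − 3747 = 3383 J.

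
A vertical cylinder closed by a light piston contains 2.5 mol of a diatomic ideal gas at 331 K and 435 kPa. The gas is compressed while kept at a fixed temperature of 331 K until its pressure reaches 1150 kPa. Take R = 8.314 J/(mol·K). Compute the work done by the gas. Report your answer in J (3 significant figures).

W ≈ -6690 J

Isothermal process: W = nRT ln(V₂/V₁) = nRT ln(P₁/P₂).
W = (2.5)(8.314)(331) × ln(435/1150)
  = 6880 × ln(0.3783) = 6880 × -0.9722
W_by_gas = -6688 J.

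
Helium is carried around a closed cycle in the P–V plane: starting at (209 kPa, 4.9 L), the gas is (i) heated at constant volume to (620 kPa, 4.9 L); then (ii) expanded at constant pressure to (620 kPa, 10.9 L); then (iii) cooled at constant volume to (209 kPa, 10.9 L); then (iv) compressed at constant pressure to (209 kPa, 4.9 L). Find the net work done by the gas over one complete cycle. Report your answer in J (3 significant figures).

W_net ≈ 2470 J

Constant-volume legs do no work.
W(ii) = (620)(10.9 − 4.9) = 3720 J; W(iv) = (209)(4.9 − 10.9) = -1254 J.
W_net = 3720 − 1254 = 2466 J (the clockwise enclosed area).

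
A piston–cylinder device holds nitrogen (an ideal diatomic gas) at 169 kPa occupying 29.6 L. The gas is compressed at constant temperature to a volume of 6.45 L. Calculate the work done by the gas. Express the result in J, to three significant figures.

W ≈ -7620 J

Isothermal: W = nRT ln(V₂/V₁) = P₁V₁ ln(V₂/V₁).
P₁V₁ = (169 kPa)(29.6 L) = 5002 J.
W = 5002 × ln(6.45/29.6) = 5002 × -1.524
W_by_gas = -7622 J.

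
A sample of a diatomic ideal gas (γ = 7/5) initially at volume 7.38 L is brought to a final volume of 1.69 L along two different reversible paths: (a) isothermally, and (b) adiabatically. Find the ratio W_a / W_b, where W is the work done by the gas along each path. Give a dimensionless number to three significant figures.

Path (a) isothermal: W = P₁V₁ ln(V₂/V₁) → W_a/(P₁V₁) = -1.474.
Path (b) adiabatic: W = P₁V₁(1 − (V₁/V₂)^(γ−1))/(γ−1) → W_b/(P₁V₁) = -2.008.
W_a / W_b = -1.474 / -2.008 = 0.734.

W_a / W_b ≈ 0.734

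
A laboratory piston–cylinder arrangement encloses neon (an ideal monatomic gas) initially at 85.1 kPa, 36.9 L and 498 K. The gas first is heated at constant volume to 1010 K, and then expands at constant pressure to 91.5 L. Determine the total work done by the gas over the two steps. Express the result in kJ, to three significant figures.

W_total ≈ 9.42 kJ

Step 1 (isochoric): W = 0 (constant volume).
After step 1: P = 172.6 kPa (V unchanged).
Step 2 (isobaric): W = PΔV = (172.6 kPa)(91.5 − 36.9 L) = 9424 J.
W_total = 0 + 9424 = 9424 J.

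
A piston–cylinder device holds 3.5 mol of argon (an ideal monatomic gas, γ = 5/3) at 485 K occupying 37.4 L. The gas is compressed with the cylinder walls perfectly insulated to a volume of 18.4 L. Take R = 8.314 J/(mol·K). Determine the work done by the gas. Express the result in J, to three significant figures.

W ≈ -12800 J

Adiabatic: TV^(γ−1) = const with γ = 5/3.
T₂ = T₁ (V₁/V₂)^(γ−1) = 485 × (37.4/18.4)^0.667 = 485 × 1.605 = 778.2 K.
W_by = nCᵥ(T₁ − T₂) = (3.5)(12.47)(485 − 778.2) = -12799 J.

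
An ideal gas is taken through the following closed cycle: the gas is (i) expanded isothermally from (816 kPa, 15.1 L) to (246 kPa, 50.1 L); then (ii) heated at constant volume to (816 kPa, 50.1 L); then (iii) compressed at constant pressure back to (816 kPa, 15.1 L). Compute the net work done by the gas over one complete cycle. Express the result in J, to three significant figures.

Leg (i): W = PᵢVᵢ ln(V_f/Vᵢ) = (12322) ln(50.1/15.1) = 14778 J.
Leg (ii): W = 0.
Leg (iii): W = PΔV = (816)(15.1 − 50.1) = -28560 J.
W_net = 14778 − 28560 = -13782 J.

W_net ≈ -13800 J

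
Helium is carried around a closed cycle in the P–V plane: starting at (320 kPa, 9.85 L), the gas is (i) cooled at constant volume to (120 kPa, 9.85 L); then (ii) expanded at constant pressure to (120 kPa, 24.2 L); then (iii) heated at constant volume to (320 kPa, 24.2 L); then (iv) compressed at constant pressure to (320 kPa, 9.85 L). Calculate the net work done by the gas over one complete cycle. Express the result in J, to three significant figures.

W_net ≈ -2870 J

Constant-volume legs do no work.
W(ii) = (120)(24.2 − 9.85) = 1722 J; W(iv) = (320)(9.85 − 24.2) = -4592 J.
W_net = 1722 − 4592 = -2870 J (the counter-clockwise enclosed area).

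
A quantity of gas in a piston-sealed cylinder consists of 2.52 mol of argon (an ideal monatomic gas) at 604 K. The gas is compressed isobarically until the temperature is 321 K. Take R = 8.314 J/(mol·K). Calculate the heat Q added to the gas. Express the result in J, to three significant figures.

Q ≈ -14800 J

Isobaric: W = nRΔT = (2.52)(8.314)(-283) = -5929 J.
ΔU = nCᵥΔT with Cᵥ = 3R/2: ΔU = (2.52)(12.47)(-283) = -8894 J.
Q = ΔU + W = -8894 − 5929 = -14823 J.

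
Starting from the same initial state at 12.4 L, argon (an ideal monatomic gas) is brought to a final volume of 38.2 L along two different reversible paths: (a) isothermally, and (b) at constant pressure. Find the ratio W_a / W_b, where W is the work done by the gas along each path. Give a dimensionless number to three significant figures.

Path (a) isothermal: W = P₁V₁ ln(V₂/V₁) → W_a/(P₁V₁) = 1.125.
Path (b) isobaric: W = P₁(V₂ − V₁) → W_b/(P₁V₁) = 2.081.
W_a / W_b = 1.125 / 2.081 = 0.5408.

W_a / W_b ≈ 0.541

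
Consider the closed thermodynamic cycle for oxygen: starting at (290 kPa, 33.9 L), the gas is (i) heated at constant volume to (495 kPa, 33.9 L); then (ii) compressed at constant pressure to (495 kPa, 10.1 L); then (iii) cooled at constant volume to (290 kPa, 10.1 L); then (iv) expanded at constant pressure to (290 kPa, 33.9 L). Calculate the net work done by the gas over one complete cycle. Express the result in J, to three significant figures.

Constant-volume legs do no work.
W(ii) = (495)(10.1 − 33.9) = -11781 J; W(iv) = (290)(33.9 − 10.1) = 6902 J.
W_net = -11781 + 6902 = -4879 J (the counter-clockwise enclosed area).

W_net ≈ -4880 J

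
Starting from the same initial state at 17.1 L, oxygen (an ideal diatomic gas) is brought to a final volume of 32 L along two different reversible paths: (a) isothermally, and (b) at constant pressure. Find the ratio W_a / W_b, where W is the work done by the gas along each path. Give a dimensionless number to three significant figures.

W_a / W_b ≈ 0.719

Path (a) isothermal: W = P₁V₁ ln(V₂/V₁) → W_a/(P₁V₁) = 0.6267.
Path (b) isobaric: W = P₁(V₂ − V₁) → W_b/(P₁V₁) = 0.8713.
W_a / W_b = 0.6267 / 0.8713 = 0.7192.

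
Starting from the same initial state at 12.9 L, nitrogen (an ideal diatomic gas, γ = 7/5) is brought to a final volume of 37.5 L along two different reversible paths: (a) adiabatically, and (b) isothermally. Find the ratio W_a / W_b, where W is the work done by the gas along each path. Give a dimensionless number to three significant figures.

Path (a) adiabatic: W = P₁V₁(1 − (V₁/V₂)^(γ−1))/(γ−1) → W_a/(P₁V₁) = 0.8686.
Path (b) isothermal: W = P₁V₁ ln(V₂/V₁) → W_b/(P₁V₁) = 1.067.
W_a / W_b = 0.8686 / 1.067 = 0.814.

W_a / W_b ≈ 0.814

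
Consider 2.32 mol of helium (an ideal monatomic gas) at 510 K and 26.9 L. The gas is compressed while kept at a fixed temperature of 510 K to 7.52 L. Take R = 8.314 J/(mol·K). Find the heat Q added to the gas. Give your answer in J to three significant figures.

Q ≈ -12500 J

Isothermal ⇒ ΔU = 0, so Q = W = nRT ln(V₂/V₁).
Q = (2.32)(8.314)(510) ln(7.52/26.9) = 9837 × -1.275 = -12538 J.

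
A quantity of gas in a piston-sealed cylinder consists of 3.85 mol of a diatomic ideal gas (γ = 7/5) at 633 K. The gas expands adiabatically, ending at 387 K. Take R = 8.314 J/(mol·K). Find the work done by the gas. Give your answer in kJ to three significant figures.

W ≈ 19.7 kJ

Adiabatic ⇒ Q = 0, so W_by = −ΔU = nCᵥ(T₁ − T₂).
Cᵥ = 5R/2 = 20.79 J/(mol·K).
W = (3.85)(20.79)(633 − 387) = 19685 J.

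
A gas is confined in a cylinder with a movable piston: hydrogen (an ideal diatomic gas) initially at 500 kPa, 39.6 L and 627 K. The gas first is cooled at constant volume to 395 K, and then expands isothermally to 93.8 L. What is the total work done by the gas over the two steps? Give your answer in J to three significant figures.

Step 1 (isochoric): W = 0 (constant volume).
After step 1: P = 315 kPa (V unchanged).
Step 2 (isothermal): W = P₁V₁ ln(V₂/V₁) = (12474) ln(93.8/39.6) = 10757 J.
W_total = 0 + 10757 = 10757 J.

W_total ≈ 10800 J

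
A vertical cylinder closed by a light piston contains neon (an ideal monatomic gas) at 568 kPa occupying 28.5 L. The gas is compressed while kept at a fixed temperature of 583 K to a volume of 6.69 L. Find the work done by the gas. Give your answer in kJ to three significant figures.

Isothermal: W = nRT ln(V₂/V₁) = P₁V₁ ln(V₂/V₁).
P₁V₁ = (568 kPa)(28.5 L) = 16188 J.
W = 16188 × ln(6.69/28.5) = 16188 × -1.449
W_by_gas = -23461 J.

W ≈ -23.5 kJ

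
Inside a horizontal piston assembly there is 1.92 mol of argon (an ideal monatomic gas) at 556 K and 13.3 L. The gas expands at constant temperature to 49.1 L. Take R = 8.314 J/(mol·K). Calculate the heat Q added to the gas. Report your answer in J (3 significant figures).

Q ≈ 11600 J

Isothermal ⇒ ΔU = 0, so Q = W = nRT ln(V₂/V₁).
Q = (1.92)(8.314)(556) ln(49.1/13.3) = 8875 × 1.306 = 11592 J.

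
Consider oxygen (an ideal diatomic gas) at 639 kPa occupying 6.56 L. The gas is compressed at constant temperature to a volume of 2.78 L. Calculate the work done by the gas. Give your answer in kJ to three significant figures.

W ≈ -3.60 kJ

Isothermal: W = nRT ln(V₂/V₁) = P₁V₁ ln(V₂/V₁).
P₁V₁ = (639 kPa)(6.56 L) = 4192 J.
W = 4192 × ln(2.78/6.56) = 4192 × -0.8585
W_by_gas = -3599 J.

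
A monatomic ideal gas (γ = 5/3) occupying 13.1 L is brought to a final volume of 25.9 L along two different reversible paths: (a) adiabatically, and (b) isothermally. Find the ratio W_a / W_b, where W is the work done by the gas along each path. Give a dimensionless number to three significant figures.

W_a / W_b ≈ 0.804

Path (a) adiabatic: W = P₁V₁(1 − (V₁/V₂)^(γ−1))/(γ−1) → W_a/(P₁V₁) = 0.5478.
Path (b) isothermal: W = P₁V₁ ln(V₂/V₁) → W_b/(P₁V₁) = 0.6816.
W_a / W_b = 0.5478 / 0.6816 = 0.8036.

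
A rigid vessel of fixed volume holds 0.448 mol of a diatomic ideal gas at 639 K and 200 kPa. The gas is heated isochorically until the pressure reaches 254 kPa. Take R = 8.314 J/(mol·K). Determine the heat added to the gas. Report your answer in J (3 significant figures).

Constant volume ⇒ W = 0, so Q = ΔU = nCᵥΔT with Cᵥ = 5R/2 = 20.79 J/(mol·K).
At constant V, T₂/T₁ = P₂/P₁ ⇒ ΔT = T₁(P₂/P₁ − 1) = 639·(254/200 − 1) = 172.5 K.
ΔU = (0.448)(20.79)(172.5) = 1607 J.

Q ≈ 1610 J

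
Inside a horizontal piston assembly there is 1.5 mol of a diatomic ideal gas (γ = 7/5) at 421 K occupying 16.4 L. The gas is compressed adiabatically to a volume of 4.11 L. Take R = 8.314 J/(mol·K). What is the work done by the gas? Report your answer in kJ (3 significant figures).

W ≈ -9.71 kJ

Adiabatic: TV^(γ−1) = const with γ = 7/5.
T₂ = T₁ (V₁/V₂)^(γ−1) = 421 × (16.4/4.11)^0.4 = 421 × 1.739 = 732.3 K.
W_by = nCᵥ(T₁ − T₂) = (1.5)(20.79)(421 − 732.3) = -9705 J.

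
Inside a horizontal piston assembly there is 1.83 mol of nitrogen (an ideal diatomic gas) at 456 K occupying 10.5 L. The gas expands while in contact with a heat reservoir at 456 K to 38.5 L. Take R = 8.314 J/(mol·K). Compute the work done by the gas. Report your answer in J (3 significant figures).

Isothermal: W = nRT ln(V₂/V₁).
W = (1.83)(8.314)(456) × ln(38.5/10.5)
  = 6938 × 1.299
W_by_gas = 9014 J.

W ≈ 9010 J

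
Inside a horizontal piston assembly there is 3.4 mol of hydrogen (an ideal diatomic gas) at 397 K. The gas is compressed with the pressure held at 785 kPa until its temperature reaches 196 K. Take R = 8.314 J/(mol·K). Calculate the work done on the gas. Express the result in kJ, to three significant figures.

W ≈ 5.68 kJ

Isobaric: W = P ΔV = nR ΔT.
W = (3.4)(8.314)(196 − 397) = -5682 J.
Work on gas = −W_by = 5682 J.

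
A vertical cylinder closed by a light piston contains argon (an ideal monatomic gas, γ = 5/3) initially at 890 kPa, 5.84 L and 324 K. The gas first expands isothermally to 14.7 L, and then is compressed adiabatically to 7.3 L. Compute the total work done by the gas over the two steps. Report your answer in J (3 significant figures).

W_total ≈ 162 J

Step 1 (isothermal): W = P₁V₁ ln(V₂/V₁) = (5198) ln(14.7/5.84) = 4798 J.
After step 1: P = 353.6 kPa, V = 14.7 L, T = 324 K.
Step 2 (adiabatic): W = (P₁V₁ − P₂V₂)/(γ−1) = (5198 − 8288)/0.667 = -4636 J.
W_total = 4798 − 4636 = 161.9 J.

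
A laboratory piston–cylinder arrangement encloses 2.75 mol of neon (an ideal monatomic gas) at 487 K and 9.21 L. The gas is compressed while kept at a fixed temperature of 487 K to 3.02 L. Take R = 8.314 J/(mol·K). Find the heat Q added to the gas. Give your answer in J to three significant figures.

Isothermal ⇒ ΔU = 0, so Q = W = nRT ln(V₂/V₁).
Q = (2.75)(8.314)(487) ln(3.02/9.21) = 11135 × -1.115 = -12415 J.

Q ≈ -12400 J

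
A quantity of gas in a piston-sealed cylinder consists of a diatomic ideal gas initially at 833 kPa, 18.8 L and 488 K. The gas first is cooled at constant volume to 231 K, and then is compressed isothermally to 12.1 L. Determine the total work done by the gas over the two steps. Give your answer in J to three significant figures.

Step 1 (isochoric): W = 0 (constant volume).
After step 1: P = 394.3 kPa (V unchanged).
Step 2 (isothermal): W = P₁V₁ ln(V₂/V₁) = (7413) ln(12.1/18.8) = -3267 J.
W_total = 0 − 3267 = -3267 J.

W_total ≈ -3270 J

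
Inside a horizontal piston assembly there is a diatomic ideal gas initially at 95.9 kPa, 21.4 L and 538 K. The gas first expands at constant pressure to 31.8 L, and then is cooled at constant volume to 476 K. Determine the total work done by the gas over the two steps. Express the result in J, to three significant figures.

W_total ≈ 997 J

Step 1 (isobaric): W = PΔV = (95.9 kPa)(31.8 − 21.4 L) = 997.4 J.
Step 2 (isochoric): W = 0 (constant volume).
W_total = 997.4 + 0 = 997.4 J.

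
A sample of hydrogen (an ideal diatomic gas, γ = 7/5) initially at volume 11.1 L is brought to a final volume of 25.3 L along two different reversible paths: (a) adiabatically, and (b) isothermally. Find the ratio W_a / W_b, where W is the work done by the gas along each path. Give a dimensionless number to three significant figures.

Path (a) adiabatic: W = P₁V₁(1 − (V₁/V₂)^(γ−1))/(γ−1) → W_a/(P₁V₁) = 0.7019.
Path (b) isothermal: W = P₁V₁ ln(V₂/V₁) → W_b/(P₁V₁) = 0.8239.
W_a / W_b = 0.7019 / 0.8239 = 0.8519.

W_a / W_b ≈ 0.852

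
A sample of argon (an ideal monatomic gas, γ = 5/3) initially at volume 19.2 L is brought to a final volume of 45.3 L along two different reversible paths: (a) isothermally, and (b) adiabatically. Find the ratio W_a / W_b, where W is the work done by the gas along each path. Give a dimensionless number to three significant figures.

W_a / W_b ≈ 1.31

Path (a) isothermal: W = P₁V₁ ln(V₂/V₁) → W_a/(P₁V₁) = 0.8584.
Path (b) adiabatic: W = P₁V₁(1 − (V₁/V₂)^(γ−1))/(γ−1) → W_b/(P₁V₁) = 0.6536.
W_a / W_b = 0.8584 / 0.6536 = 1.313.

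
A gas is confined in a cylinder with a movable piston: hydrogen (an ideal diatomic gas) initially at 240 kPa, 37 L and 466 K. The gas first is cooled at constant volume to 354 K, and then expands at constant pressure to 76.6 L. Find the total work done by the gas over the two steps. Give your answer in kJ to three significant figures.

Step 1 (isochoric): W = 0 (constant volume).
After step 1: P = 182.3 kPa (V unchanged).
Step 2 (isobaric): W = PΔV = (182.3 kPa)(76.6 − 37 L) = 7220 J.
W_total = 0 + 7220 = 7220 J.

W_total ≈ 7.22 kJ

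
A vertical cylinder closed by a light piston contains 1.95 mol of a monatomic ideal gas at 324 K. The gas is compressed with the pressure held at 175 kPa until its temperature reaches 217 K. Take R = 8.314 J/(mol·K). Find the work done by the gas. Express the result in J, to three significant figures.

Isobaric: W = P ΔV = nR ΔT.
W = (1.95)(8.314)(217 − 324) = -1735 J.

W ≈ -1730 J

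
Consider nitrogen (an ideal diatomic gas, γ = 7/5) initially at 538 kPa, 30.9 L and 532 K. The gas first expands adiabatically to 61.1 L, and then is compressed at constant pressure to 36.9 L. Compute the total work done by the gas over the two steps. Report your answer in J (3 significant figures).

W_total ≈ 4910 J

Step 1 (adiabatic): W = (P₁V₁ − P₂V₂)/(γ−1) = (16624 − 12656)/0.4 = 9920 J.
After step 1: P = 207.1 kPa, V = 61.1 L, T = 405 K.
Step 2 (isobaric): W = PΔV = (207.1 kPa)(36.9 − 61.1 L) = -5013 J.
W_total = 9920 − 5013 = 4907 J.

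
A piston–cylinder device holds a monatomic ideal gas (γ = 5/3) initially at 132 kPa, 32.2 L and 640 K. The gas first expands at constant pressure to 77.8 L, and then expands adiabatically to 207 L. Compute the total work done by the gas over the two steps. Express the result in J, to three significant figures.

W_total ≈ 13400 J

Step 1 (isobaric): W = PΔV = (132 kPa)(77.8 − 32.2 L) = 6019 J.
After step 1: P = 132 kPa, V = 77.8 L, T = 1546 K.
Step 2 (adiabatic): W = (P₁V₁ − P₂V₂)/(γ−1) = (10270 − 5348)/0.667 = 7382 J.
W_total = 6019 + 7382 = 13401 J.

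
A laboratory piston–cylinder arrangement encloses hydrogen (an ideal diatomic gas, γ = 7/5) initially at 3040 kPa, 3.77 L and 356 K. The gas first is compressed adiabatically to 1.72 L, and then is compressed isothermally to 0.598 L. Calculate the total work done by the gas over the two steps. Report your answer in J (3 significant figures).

Step 1 (adiabatic): W = (P₁V₁ − P₂V₂)/(γ−1) = (11461 − 15687)/0.4 = -10566 J.
After step 1: P = 9120 kPa, V = 1.72 L, T = 487.3 K.
Step 2 (isothermal): W = P₁V₁ ln(V₂/V₁) = (15687) ln(0.598/1.72) = -16573 J.
W_total = -10566 − 16573 = -27139 J.

W_total ≈ -27100 J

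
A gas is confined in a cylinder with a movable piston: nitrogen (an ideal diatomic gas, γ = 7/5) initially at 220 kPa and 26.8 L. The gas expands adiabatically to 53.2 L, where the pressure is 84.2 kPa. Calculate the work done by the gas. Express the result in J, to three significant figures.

W ≈ 3540 J

Adiabatic: W = (P₁V₁ − P₂V₂)/(γ − 1) with γ = 7/5.
P₁V₁ = 5896 J, P₂V₂ = 4479 J.
W = (5896 − 4479) / 0.4 = 3541 J.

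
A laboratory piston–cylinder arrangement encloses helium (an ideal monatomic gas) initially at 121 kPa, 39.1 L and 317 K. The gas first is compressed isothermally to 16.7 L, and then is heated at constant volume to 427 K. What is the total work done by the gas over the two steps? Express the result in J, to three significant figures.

Step 1 (isothermal): W = P₁V₁ ln(V₂/V₁) = (4731) ln(16.7/39.1) = -4025 J.
Step 2 (isochoric): W = 0 (constant volume).
W_total = -4025 + 0 = -4025 J.

W_total ≈ -4020 J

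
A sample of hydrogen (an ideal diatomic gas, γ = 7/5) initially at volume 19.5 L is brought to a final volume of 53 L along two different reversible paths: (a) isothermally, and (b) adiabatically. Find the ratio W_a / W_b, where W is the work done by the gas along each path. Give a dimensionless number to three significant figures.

Path (a) isothermal: W = P₁V₁ ln(V₂/V₁) → W_a/(P₁V₁) = 0.9999.
Path (b) adiabatic: W = P₁V₁(1 − (V₁/V₂)^(γ−1))/(γ−1) → W_b/(P₁V₁) = 0.8241.
W_a / W_b = 0.9999 / 0.8241 = 1.213.

W_a / W_b ≈ 1.21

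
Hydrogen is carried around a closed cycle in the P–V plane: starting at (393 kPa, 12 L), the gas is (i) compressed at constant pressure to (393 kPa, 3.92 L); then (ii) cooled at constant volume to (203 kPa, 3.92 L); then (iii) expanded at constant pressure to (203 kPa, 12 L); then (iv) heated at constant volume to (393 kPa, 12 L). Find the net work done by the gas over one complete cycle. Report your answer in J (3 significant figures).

Constant-volume legs do no work.
W(i) = (393)(3.92 − 12) = -3175 J; W(iii) = (203)(12 − 3.92) = 1640 J.
W_net = -3175 + 1640 = -1535 J (the counter-clockwise enclosed area).

W_net ≈ -1540 J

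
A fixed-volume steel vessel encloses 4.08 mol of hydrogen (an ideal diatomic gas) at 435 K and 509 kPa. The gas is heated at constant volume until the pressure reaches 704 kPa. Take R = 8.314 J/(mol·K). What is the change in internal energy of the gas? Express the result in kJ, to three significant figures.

ΔU ≈ 14.1 kJ

Constant volume ⇒ W = 0, so Q = ΔU = nCᵥΔT with Cᵥ = 5R/2 = 20.79 J/(mol·K).
At constant V, T₂/T₁ = P₂/P₁ ⇒ ΔT = T₁(P₂/P₁ − 1) = 435·(704/509 − 1) = 166.7 K.
ΔU = (4.08)(20.79)(166.7) = 14132 J.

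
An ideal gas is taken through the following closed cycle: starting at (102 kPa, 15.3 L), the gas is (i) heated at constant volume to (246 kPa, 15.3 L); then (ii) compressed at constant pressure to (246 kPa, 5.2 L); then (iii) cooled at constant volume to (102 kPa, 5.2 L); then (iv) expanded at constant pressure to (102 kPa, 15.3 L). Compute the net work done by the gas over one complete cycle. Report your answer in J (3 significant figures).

Constant-volume legs do no work.
W(ii) = (246)(5.2 − 15.3) = -2485 J; W(iv) = (102)(15.3 − 5.2) = 1030 J.
W_net = -2485 + 1030 = -1454 J (the counter-clockwise enclosed area).

W_net ≈ -1450 J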